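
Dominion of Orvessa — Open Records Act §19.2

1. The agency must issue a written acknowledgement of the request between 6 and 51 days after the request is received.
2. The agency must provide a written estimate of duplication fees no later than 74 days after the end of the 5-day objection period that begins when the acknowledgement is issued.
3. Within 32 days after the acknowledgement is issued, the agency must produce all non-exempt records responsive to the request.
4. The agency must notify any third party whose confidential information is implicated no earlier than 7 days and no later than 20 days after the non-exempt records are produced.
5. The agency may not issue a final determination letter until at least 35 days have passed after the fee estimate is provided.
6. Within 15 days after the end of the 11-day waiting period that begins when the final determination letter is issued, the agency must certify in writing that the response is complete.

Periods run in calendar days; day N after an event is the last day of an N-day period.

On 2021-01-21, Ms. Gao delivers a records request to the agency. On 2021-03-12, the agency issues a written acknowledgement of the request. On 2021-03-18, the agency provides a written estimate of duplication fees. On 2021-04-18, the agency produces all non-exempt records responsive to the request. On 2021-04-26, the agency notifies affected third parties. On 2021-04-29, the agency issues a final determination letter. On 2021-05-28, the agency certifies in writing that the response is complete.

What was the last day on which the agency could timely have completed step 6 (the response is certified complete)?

2021-05-25

The final determination letter is issued on 2021-04-29; the 11-day waiting period therefore ends 2021-05-10, and step 6 runs from that date. 15 days after 2021-05-10 is 2021-05-25.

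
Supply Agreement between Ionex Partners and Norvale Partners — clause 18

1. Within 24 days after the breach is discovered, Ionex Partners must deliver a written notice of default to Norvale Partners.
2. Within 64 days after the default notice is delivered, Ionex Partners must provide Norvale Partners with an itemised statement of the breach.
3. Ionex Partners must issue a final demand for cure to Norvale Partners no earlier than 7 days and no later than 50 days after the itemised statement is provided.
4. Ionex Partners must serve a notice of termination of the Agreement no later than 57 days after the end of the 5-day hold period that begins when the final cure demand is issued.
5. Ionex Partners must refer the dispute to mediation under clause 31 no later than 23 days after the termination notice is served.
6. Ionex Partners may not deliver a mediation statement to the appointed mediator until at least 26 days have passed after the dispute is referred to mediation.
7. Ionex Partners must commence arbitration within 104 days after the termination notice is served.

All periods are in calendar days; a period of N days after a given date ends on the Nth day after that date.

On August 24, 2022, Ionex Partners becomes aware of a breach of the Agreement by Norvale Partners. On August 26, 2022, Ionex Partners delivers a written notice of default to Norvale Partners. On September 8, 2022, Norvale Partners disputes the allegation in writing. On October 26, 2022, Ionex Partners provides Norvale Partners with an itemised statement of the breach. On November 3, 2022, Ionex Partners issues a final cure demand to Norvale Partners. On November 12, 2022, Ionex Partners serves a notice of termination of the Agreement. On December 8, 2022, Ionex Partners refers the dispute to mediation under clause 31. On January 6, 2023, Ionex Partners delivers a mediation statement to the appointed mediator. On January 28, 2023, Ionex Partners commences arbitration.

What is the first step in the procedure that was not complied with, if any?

Step 5

(1) due by August 24, 2022 + 24 days = September 17, 2022; August 26, 2022 is within that limit.
(2) due by August 26, 2022 + 64 days = October 29, 2022; completed October 26, 2022, before the deadline.
(3) the permitted window runs from October 26, 2022 + 7 = November 2, 2022 to October 26, 2022 + 50 = December 15, 2022; done November 3, 2022, which is between those dates.
(4) due by November 8, 2022 + 57 days = January 4, 2023; November 12, 2022 is within that limit.
(5) due by November 12, 2022 + 23 days = December 5, 2022; not done until December 8, 2022, 3 days after the deadline.
The procedure was therefore not followed at step 5.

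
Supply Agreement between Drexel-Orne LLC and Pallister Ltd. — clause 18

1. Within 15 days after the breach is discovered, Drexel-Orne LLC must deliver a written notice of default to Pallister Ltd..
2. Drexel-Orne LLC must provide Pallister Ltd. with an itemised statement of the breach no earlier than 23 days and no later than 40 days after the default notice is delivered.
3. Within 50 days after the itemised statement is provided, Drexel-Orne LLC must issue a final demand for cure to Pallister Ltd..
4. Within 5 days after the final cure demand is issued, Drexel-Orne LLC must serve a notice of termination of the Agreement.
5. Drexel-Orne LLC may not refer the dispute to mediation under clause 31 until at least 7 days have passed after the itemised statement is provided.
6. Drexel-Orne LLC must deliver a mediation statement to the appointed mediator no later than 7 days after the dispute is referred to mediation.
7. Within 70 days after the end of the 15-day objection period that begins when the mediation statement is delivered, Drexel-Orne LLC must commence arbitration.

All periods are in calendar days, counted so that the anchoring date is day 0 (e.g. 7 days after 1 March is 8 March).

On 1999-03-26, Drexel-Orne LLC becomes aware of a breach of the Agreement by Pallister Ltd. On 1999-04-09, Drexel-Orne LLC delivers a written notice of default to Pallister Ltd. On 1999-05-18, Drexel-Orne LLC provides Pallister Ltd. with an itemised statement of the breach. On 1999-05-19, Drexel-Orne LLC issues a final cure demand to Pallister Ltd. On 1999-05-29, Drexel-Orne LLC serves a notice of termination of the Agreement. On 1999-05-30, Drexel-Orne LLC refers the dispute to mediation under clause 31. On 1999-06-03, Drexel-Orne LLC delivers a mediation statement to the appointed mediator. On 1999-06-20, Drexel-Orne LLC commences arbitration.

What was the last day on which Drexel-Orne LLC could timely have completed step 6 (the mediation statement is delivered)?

1999-06-06

Step 6 runs from 1999-05-30, when the dispute is referred to mediation. 7 days after 1999-05-30 is 1999-06-06.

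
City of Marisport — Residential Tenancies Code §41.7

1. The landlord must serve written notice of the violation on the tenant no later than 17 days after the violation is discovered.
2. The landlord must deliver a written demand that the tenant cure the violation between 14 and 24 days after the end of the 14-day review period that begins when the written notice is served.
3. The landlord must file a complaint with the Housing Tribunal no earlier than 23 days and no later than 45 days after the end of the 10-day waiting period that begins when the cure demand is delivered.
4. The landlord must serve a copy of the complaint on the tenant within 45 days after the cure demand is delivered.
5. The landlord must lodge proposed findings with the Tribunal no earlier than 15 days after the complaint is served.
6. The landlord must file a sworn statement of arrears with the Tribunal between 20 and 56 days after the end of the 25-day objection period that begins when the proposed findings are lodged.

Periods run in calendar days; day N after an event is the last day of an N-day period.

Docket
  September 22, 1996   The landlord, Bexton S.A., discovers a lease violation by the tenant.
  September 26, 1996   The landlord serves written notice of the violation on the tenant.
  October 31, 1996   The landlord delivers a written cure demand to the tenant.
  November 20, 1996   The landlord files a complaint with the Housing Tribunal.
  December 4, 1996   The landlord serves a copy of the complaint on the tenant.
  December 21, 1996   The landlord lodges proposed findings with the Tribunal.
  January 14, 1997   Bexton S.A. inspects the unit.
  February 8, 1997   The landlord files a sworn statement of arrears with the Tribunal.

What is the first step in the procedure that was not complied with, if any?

Step 3

Step 1 — counting 17 days from September 22, 1996 (when the violation is discovered) gives a deadline of October 9, 1996; done September 26, 1996 — timely.
Step 2 — 14 and 24 days from October 10, 1996 (end of the 14-day review period, which began when the written notice is served on September 26, 1996) are October 24, 1996 and November 3, 1996 respectively; done October 31, 1996 — within the window.
Step 3 — 23 and 45 days from November 10, 1996 (end of the 10-day waiting period, which began when the cure demand is delivered on October 31, 1996) are December 3, 1996 and December 25, 1996 respectively; done November 20, 1996 — 13 days before the window opened.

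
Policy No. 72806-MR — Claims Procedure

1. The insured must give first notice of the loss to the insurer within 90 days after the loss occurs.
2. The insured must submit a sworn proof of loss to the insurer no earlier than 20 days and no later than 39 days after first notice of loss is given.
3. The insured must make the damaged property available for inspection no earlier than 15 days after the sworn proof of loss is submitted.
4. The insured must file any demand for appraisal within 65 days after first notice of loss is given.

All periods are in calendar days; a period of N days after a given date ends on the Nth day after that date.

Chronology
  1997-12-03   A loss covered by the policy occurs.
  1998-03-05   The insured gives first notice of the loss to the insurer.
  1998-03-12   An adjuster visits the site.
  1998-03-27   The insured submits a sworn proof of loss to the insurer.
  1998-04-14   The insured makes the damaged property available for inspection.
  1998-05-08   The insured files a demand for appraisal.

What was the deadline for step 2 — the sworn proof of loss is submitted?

1998-04-13

Step 2 runs from 1998-03-05, when first notice of loss is given. The window is 20–39 days after 1998-03-05; it closes on 1998-04-13.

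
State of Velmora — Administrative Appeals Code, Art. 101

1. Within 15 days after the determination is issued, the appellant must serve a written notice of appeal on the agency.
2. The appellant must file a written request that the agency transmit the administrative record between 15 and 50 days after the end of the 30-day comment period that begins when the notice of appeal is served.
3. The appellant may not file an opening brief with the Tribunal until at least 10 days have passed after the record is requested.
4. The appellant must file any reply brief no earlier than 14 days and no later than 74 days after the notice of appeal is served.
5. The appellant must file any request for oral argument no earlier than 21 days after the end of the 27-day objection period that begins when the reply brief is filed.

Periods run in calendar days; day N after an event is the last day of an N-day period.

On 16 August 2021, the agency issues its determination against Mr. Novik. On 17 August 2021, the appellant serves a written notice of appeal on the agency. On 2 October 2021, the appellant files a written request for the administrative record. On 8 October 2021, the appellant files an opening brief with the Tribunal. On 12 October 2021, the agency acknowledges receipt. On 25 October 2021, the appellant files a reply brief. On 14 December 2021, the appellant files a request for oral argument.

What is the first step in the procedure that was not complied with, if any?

Step 3

Step 1: 15 days after 16 August 2021 (when the determination is issued) is 31 August 2021; completed 17 August 2021, before the deadline.
Step 2: the window is 15–50 days after 16 September 2021 (end of the 30-day comment period, which began when the notice of appeal is served on 17 August 2021), so 1 October 2021 through 5 November 2021; 2 October 2021 falls inside that range.
Step 3: the earliest permitted date is 10 days after 2 October 2021 (when the record is requested), i.e. 12 October 2021; acted on 8 October 2021, 4 days prematurely.
No need to go further; step 3 was not satisfied.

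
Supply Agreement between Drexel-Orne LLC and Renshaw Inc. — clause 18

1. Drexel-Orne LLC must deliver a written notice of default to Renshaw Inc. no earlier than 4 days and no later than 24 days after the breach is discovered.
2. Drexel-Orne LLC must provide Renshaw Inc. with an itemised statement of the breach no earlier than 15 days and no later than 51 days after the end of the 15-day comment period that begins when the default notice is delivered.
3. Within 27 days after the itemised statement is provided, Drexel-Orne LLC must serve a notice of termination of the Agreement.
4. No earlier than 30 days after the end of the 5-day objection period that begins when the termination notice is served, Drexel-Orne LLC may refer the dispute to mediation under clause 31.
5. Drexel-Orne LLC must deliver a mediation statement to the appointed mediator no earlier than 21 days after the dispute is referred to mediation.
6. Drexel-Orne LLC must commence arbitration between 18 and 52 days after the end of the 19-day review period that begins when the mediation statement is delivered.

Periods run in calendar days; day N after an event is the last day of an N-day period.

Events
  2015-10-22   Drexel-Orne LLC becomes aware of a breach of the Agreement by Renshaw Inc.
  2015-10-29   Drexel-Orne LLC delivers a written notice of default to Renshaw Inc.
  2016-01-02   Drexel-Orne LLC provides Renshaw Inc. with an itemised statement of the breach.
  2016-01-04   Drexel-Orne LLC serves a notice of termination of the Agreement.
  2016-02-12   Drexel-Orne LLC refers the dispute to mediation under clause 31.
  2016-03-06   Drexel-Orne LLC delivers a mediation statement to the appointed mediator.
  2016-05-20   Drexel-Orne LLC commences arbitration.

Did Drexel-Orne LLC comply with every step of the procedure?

No

Step 1 — 4 and 24 days from 2015-10-22 (when the breach is discovered) are 2015-10-26 and 2015-11-15 respectively; done 2015-10-29 — within the window.
Step 2 — 15 and 51 days from 2015-11-13 (end of the 15-day comment period, which began when the default notice is delivered on 2015-10-29) are 2015-11-28 and 2016-01-03 respectively; 2016-01-02 falls inside that range.
Step 3 — counting 27 days from 2016-01-02 (when the itemised statement is provided) gives a deadline of 2016-01-29; done 2016-01-04 — timely.
Step 4 — must wait 30 days from 2016-01-09 (end of the 5-day objection period, which began when the termination notice is served on 2016-01-04), so not before 2016-02-08; done 2016-02-12 — permitted.
Step 5 — must wait 21 days from 2016-02-12 (when the dispute is referred to mediation), so not before 2016-03-04; done 2016-03-06 — permitted.
Step 6 — 18 and 52 days from 2016-03-25 (end of the 19-day review period, which began when the mediation statement is delivered on 2016-03-06) are 2016-04-12 and 2016-05-16 respectively; 2016-05-20 is 4 days past the end of the window.
That is the first point of non-compliance.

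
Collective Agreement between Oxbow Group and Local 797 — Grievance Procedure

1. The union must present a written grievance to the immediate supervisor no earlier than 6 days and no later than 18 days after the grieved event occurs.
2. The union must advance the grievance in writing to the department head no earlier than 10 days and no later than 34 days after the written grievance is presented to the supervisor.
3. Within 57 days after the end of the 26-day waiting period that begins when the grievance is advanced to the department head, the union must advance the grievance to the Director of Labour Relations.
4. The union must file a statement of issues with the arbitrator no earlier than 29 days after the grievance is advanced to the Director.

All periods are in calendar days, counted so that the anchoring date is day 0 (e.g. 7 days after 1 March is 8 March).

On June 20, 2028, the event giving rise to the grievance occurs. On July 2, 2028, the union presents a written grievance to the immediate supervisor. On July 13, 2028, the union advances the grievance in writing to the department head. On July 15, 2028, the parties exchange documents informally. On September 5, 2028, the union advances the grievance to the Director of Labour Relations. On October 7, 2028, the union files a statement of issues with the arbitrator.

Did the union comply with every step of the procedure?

Yes

Step 1 — 6 and 18 days from June 20, 2028 (when the grieved event occurs) are June 26, 2028 and July 8, 2028 respectively; July 2, 2028 falls inside that range.
Step 2 — 10 and 34 days from July 2, 2028 (when the written grievance is presented to the supervisor) are July 12, 2028 and August 5, 2028 respectively; done July 13, 2028, which is between those dates.
Step 3 — counting 57 days from August 8, 2028 (end of the 26-day waiting period, which began when the grievance is advanced to the department head on July 13, 2028) gives a deadline of October 4, 2028; completed September 5, 2028, before the deadline.
Step 4 — must wait 29 days from September 5, 2028 (when the grievance is advanced to the Director), so not before October 4, 2028; done October 7, 2028 — permitted.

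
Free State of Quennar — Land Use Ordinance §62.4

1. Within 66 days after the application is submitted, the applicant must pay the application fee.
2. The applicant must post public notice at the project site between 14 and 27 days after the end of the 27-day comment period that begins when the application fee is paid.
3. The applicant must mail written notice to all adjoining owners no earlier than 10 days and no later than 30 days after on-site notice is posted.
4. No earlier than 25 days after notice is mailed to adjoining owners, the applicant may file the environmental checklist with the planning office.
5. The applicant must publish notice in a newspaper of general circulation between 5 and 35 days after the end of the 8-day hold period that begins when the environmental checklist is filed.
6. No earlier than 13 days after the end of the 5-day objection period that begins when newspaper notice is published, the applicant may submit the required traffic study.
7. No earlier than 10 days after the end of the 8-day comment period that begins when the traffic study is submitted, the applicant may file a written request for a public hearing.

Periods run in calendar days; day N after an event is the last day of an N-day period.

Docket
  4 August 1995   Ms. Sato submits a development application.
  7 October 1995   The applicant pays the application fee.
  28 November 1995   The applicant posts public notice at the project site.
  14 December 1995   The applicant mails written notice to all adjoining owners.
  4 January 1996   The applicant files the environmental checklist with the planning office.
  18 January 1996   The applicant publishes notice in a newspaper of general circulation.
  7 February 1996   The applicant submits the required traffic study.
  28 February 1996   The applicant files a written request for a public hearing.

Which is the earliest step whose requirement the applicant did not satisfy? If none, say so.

Step 4

(1) due by 4 August 1995 + 66 days = 9 October 1995; done 7 October 1995 — timely.
(2) the permitted window runs from 3 November 1995 + 14 = 17 November 1995 to 3 November 1995 + 27 = 30 November 1995; 28 November 1995 falls inside that range.
(3) the permitted window runs from 28 November 1995 + 10 = 8 December 1995 to 28 November 1995 + 30 = 28 December 1995; done 14 December 1995 — within the window.
(4) permitted from 14 December 1995 + 25 days = 8 January 1996 onward; done 4 January 1996 — 4 days too early.
Later steps need not be reached.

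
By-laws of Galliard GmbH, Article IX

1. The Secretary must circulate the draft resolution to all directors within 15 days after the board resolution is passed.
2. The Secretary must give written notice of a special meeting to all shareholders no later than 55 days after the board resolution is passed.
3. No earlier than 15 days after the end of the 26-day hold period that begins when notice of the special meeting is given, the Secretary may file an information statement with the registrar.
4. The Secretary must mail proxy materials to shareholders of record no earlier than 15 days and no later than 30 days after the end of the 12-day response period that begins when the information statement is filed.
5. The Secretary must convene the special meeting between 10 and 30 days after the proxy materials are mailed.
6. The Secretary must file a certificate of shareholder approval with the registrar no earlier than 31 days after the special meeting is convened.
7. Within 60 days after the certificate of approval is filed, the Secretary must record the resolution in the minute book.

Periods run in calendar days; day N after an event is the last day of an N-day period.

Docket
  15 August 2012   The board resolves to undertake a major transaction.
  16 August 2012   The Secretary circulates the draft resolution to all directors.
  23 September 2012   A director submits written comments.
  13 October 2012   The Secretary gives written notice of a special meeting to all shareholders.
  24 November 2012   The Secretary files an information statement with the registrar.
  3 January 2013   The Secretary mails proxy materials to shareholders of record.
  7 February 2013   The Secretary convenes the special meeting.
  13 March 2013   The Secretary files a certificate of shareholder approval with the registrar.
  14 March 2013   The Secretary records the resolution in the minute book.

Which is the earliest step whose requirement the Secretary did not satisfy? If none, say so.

Step 1 — counting 15 days from 15 August 2012 (when the board resolution is passed) gives a deadline of 30 August 2012; done 16 August 2012 — timely.
Step 2 — counting 55 days from 15 August 2012 (when the board resolution is passed) gives a deadline of 9 October 2012; 13 October 2012 misses that deadline by 4 days.

Step 2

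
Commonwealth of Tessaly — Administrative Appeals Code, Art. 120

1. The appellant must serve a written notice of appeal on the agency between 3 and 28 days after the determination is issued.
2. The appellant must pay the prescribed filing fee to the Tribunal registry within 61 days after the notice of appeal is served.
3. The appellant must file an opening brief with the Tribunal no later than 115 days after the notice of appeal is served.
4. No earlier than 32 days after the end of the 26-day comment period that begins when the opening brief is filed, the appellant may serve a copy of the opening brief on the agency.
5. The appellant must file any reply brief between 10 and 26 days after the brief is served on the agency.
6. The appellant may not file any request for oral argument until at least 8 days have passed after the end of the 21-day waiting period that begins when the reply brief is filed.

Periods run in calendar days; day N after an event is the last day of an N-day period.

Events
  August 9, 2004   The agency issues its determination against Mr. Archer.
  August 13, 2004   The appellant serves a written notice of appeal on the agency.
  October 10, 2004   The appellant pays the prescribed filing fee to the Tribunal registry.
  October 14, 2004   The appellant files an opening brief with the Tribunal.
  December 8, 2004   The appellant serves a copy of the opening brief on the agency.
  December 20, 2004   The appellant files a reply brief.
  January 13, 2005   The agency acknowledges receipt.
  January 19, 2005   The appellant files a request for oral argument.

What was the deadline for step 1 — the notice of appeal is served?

Step 1 runs from August 9, 2004, when the determination is issued. The window is 3–28 days after August 9, 2004; it closes on September 6, 2004.

September 6, 2004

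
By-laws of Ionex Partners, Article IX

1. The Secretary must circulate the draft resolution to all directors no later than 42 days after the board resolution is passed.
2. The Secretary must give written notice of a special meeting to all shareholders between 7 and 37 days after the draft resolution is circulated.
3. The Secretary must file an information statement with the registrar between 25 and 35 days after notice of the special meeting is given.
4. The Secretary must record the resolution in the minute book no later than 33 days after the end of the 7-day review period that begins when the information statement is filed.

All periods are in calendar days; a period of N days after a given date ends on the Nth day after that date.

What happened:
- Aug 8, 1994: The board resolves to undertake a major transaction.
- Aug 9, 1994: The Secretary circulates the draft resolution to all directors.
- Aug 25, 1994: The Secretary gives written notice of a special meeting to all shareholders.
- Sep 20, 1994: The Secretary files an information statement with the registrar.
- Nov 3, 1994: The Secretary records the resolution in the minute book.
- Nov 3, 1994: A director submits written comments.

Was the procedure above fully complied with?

No

(1) due by Aug 8, 1994 + 42 days = Sep 19, 1994; done Aug 9, 1994 — timely.
(2) the permitted window runs from Aug 9, 1994 + 7 = Aug 16, 1994 to Aug 9, 1994 + 37 = Sep 15, 1994; done Aug 25, 1994, which is between those dates.
(3) the permitted window runs from Aug 25, 1994 + 25 = Sep 19, 1994 to Aug 25, 1994 + 35 = Sep 29, 1994; Sep 20, 1994 falls inside that range.
(4) due by Sep 27, 1994 + 33 days = Oct 30, 1994; done Nov 3, 1994 — 4 days late.
That is the first point of non-compliance.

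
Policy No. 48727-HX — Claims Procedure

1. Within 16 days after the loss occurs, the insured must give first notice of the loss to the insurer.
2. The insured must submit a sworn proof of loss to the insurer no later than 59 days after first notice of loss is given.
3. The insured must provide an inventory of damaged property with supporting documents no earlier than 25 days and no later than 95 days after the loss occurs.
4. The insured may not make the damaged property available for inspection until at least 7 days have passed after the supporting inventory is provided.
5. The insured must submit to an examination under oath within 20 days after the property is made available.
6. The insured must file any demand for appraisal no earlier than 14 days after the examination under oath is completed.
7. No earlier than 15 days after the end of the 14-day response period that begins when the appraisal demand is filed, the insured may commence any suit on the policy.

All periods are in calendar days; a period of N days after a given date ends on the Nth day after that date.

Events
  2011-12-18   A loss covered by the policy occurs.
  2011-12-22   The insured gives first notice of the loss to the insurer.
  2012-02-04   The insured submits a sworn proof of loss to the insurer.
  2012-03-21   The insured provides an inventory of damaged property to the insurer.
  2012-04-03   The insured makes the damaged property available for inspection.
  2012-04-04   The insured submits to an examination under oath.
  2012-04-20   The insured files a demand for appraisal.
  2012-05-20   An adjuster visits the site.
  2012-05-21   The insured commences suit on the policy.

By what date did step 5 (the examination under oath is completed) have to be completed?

2012-04-23

Step 5 runs from 2012-04-03, when the property is made available. 20 days after 2012-04-03 is 2012-04-23.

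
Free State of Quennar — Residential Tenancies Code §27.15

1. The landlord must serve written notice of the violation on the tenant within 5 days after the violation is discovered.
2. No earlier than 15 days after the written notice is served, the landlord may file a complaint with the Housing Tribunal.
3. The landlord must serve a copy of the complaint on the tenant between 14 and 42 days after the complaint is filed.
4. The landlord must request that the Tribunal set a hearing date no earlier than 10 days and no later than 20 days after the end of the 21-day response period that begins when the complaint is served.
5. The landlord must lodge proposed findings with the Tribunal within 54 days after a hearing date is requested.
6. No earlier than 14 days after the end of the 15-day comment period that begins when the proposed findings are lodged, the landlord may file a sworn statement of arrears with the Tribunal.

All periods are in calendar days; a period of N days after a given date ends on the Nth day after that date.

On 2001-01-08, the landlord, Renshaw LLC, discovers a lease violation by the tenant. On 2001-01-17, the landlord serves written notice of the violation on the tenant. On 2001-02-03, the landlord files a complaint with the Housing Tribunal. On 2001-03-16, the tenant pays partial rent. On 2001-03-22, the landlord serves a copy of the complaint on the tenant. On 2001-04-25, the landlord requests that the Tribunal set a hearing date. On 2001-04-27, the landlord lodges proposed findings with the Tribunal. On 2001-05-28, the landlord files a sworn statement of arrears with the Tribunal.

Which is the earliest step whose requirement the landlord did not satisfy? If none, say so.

(1) due by 2001-01-08 + 5 days = 2001-01-13; not done until 2001-01-17, 4 days after the deadline.

Step 1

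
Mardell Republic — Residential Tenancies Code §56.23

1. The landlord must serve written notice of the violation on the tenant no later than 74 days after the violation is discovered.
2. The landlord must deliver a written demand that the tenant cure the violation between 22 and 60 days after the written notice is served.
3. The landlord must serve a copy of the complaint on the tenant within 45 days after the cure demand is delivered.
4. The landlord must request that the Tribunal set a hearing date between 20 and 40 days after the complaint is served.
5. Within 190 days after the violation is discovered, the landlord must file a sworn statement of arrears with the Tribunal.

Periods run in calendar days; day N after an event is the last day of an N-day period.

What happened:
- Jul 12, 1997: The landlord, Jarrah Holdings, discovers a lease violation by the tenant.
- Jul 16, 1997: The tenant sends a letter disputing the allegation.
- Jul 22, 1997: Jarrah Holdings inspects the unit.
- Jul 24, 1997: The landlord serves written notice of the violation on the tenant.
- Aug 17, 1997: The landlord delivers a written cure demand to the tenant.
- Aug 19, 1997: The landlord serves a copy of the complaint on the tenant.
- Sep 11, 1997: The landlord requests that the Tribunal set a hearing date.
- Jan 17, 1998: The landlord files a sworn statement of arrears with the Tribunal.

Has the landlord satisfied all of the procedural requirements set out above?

Yes

Step 1: 74 days after Jul 12, 1997 (when the violation is discovered) is Sep 24, 1997; done Jul 24, 1997 — timely.
Step 2: the window is 22–60 days after Jul 24, 1997 (when the written notice is served), so Aug 15, 1997 through Sep 22, 1997; done Aug 17, 1997, which is between those dates.
Step 3: 45 days after Aug 17, 1997 (when the cure demand is delivered) is Oct 1, 1997; Aug 19, 1997 is within that limit.
Step 4: the window is 20–40 days after Aug 19, 1997 (when the complaint is served), so Sep 8, 1997 through Sep 28, 1997; done Sep 11, 1997 — within the window.
Step 5: 190 days after Jul 12, 1997 (when the violation is discovered) is Jan 18, 1998; done Jan 17, 1998 — timely.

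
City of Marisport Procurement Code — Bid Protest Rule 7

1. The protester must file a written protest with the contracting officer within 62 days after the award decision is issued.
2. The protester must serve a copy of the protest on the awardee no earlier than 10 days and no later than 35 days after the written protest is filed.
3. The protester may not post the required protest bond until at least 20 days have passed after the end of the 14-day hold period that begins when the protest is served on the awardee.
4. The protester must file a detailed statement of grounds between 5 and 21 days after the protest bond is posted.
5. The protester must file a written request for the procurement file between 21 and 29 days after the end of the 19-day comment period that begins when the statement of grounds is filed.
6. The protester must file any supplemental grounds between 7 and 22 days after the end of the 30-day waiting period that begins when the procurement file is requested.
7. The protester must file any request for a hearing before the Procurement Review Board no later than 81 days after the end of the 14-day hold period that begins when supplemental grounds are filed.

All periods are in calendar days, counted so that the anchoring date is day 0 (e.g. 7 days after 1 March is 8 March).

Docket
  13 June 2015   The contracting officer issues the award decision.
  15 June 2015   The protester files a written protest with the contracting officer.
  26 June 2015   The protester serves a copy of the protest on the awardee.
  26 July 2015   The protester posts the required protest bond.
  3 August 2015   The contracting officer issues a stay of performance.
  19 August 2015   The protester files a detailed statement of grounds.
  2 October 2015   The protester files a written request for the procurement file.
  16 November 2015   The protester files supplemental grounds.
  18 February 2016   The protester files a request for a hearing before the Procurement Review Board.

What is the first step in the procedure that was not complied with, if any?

Step 1 — counting 62 days from 13 June 2015 (when the award decision is issued) gives a deadline of 14 August 2015; completed 15 June 2015, before the deadline.
Step 2 — 10 and 35 days from 15 June 2015 (when the written protest is filed) are 25 June 2015 and 20 July 2015 respectively; done 26 June 2015 — within the window.
Step 3 — must wait 20 days from 10 July 2015 (end of the 14-day hold period, which began when the protest is served on the awardee on 26 June 2015), so not before 30 July 2015; 26 July 2015 is 4 days before the earliest permitted date.

Step 3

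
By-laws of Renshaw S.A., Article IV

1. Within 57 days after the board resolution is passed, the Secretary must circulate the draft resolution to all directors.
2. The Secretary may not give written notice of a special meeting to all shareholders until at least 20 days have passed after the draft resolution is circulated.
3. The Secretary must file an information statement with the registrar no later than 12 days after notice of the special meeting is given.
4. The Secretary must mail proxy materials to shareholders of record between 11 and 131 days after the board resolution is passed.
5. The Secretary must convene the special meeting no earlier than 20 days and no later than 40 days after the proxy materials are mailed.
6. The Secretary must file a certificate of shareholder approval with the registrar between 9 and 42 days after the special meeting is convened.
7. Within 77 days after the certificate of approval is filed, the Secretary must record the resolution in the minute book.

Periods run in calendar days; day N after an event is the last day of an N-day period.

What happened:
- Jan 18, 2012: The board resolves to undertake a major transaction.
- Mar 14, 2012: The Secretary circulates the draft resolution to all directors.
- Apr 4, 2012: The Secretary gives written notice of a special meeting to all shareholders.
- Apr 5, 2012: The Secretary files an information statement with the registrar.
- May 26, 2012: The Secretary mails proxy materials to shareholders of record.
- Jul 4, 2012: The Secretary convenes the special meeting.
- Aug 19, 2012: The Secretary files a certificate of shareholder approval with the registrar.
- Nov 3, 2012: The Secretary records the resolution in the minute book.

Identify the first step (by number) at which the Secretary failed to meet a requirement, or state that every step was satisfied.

(1) due by Jan 18, 2012 + 57 days = Mar 15, 2012; done Mar 14, 2012 — timely.
(2) permitted from Mar 14, 2012 + 20 days = Apr 3, 2012 onward; done Apr 4, 2012 — permitted.
(3) due by Apr 4, 2012 + 12 days = Apr 16, 2012; completed Apr 5, 2012, before the deadline.
(4) the permitted window runs from Jan 18, 2012 + 11 = Jan 29, 2012 to Jan 18, 2012 + 131 = May 28, 2012; May 26, 2012 falls inside that range.
(5) the permitted window runs from May 26, 2012 + 20 = Jun 15, 2012 to May 26, 2012 + 40 = Jul 5, 2012; Jul 4, 2012 falls inside that range.
(6) the permitted window runs from Jul 4, 2012 + 9 = Jul 13, 2012 to Jul 4, 2012 + 42 = Aug 15, 2012; Aug 19, 2012 is 4 days past the end of the window.
The procedure was therefore not followed at step 6.

Step 6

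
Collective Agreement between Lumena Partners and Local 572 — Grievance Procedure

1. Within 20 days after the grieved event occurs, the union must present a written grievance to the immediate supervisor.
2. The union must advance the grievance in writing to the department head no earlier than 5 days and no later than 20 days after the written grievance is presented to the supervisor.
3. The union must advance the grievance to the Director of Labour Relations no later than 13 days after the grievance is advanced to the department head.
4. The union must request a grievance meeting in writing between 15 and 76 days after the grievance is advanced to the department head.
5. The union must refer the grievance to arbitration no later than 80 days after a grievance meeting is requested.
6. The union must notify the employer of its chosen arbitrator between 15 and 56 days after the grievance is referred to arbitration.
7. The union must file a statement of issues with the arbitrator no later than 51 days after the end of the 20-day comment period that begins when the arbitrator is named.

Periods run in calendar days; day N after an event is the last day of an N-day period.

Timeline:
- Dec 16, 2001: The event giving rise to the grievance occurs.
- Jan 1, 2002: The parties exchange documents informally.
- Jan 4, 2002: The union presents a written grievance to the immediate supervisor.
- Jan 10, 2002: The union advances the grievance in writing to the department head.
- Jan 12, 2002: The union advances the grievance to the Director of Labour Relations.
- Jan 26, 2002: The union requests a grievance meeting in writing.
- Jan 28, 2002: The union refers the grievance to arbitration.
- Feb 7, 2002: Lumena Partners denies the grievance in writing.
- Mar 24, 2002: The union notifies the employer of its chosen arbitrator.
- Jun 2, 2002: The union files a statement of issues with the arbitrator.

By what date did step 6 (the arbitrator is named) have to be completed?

Mar 25, 2002

Step 6 runs from Jan 28, 2002, when the grievance is referred to arbitration. The window is 15–56 days after Jan 28, 2002; it closes on Mar 25, 2002.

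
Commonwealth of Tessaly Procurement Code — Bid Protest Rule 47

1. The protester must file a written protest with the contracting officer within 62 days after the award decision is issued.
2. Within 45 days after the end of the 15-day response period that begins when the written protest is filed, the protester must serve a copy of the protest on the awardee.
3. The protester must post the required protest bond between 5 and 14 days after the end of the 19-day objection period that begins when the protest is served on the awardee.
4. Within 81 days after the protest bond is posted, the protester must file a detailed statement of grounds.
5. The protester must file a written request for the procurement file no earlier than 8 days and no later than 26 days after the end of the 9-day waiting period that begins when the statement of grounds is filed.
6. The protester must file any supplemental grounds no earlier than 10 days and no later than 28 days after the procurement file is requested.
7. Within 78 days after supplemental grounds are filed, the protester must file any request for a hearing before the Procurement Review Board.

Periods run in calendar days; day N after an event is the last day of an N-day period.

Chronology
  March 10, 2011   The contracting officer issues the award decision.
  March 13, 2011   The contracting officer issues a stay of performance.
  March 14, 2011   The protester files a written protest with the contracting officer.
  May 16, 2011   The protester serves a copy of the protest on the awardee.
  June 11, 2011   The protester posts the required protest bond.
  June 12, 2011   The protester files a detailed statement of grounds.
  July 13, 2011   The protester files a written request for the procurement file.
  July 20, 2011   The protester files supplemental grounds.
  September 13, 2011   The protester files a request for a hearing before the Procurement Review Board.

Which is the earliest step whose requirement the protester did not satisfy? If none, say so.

(1) due by March 10, 2011 + 62 days = May 11, 2011; done March 14, 2011 — timely.
(2) due by March 29, 2011 + 45 days = May 13, 2011; done May 16, 2011 — 3 days late.
That is the first point of non-compliance.

Step 2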